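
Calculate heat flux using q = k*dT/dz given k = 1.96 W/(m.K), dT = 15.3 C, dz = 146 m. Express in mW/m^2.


q = k * dT / dz * 1000
= 1.96 * 15.3 / 146 * 1000
= 0.205397 * 1000
= 205.3973 mW/m^2

205.3973


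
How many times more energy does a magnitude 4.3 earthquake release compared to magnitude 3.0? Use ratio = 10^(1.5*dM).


M2 - M1 = 4.3 - 3.0 = 1.3
1.5 * 1.3 = 1.95
ratio = 10^1.95 = 89.13

89.13


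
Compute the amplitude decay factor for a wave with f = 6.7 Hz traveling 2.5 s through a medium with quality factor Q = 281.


pi*f*t/Q = pi*6.7*2.5/281 = 0.187266
A/A0 = exp(-0.187266) = 0.829223

0.829223


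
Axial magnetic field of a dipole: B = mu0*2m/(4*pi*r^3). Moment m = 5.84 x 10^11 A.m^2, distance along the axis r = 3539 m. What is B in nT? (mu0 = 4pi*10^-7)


m = 5.84 x 10^11 = 584000000000 A.m^2
2m = 1168000000000 A.m^2
r^3 = 3539^3 = 44324279819
B = (4pi*10^-7) * 1168000000000 / (4*pi * 44324279819) * 1e9
= 1467752.087757 / 556995327420.11 * 1e9
= 2635.1246 nT

2635.1246


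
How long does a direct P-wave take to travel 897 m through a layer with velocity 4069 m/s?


t = x / V
= 897 / 4069
= 0.2204 s

0.2204


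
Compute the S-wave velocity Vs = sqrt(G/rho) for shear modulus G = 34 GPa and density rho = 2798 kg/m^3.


Convert G to Pa: G = 34e9 Pa
Compute G/rho = 34e9 / 2798 = 12151536.812
Vs = sqrt(12151536.812) = 3485.91 m/s

3485.91


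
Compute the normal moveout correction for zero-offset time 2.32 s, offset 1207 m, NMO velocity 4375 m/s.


x/Vnmo = 1207/4375 = 0.275886
(x/Vnmo)^2 = 0.076113
t0^2 = 5.3824
sqrt(5.3824 + 0.076113) = 2.336346
dt = 2.336346 - 2.32 = 0.016346

0.016346


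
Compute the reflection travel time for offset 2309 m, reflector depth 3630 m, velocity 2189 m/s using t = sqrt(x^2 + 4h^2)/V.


x^2 + 4h^2 = 2309^2 + 4*3630^2 = 5331481 + 52707600 = 58039081
sqrt(58039081) = 7618.3385
t = 7618.3385 / 2189 = 3.4803 s

3.4803


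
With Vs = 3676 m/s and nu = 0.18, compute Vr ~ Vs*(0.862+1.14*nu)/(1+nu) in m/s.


Numerator factor = 0.862 + 1.14*0.18 = 1.0672
Denominator = 1 + 0.18 = 1.18
Vr = 3676 * 1.0672 / 1.18 = 3324.6 m/s

3324.6


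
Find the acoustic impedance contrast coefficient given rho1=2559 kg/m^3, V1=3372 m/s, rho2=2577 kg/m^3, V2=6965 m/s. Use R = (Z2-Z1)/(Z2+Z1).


Z1 = 2559 * 3372 = 8628948
Z2 = 2577 * 6965 = 17948805
R = (17948805 - 8628948) / (17948805 + 8628948) = 9319857 / 26577753 = 0.3507

0.3507


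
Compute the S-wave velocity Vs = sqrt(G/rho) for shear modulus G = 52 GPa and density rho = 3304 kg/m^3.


Convert G to Pa: G = 52e9 Pa
Compute G/rho = 52e9 / 3304 = 15738498.7893
Vs = sqrt(15738498.7893) = 3967.18 m/s

3967.18


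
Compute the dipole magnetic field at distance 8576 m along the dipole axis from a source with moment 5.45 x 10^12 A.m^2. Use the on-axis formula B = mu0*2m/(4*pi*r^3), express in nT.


m = 5.45 x 10^12 = 5450000000000 A.m^2
2m = 10900000000000 A.m^2
r^3 = 8576^3 = 630745726976
B = (4pi*10^-7) * 10900000000000 / (4*pi * 630745726976) * 1e9
= 13697343.969651 / 7926184568603.82 * 1e9
= 1728.1132 nT

1728.1132


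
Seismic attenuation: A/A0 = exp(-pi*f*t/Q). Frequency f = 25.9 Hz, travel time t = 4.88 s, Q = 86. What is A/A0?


pi*f*t/Q = pi*25.9*4.88/86 = 4.617118
A/A0 = exp(-4.617118) = 0.009881

0.009881


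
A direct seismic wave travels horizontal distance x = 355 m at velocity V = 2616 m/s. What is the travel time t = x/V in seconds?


t = x / V
= 355 / 2616
= 0.1357 s

0.1357


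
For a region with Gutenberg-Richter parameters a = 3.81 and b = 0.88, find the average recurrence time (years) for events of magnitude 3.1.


log10(N) = 3.81 - 0.88*3.1 = 1.082
N = 10^1.082 = 12.078138
T = 1/N = 1/12.078138 = 0.0828 years

0.0828


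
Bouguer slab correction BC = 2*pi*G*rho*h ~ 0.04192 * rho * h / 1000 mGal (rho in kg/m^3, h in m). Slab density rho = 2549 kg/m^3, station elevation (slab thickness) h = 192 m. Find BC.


BC = 0.04192 * rho * h / 1000
= 0.04192 * 2549 * 192 / 1000
= 20.516 mGal

20.516


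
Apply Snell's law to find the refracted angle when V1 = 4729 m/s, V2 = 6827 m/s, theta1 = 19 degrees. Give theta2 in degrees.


sin(theta1) = sin(19 deg) = 0.325568
sin(theta2) = V2/V1 * sin(theta1) = 6827/4729 * 0.325568 = 0.470005
theta2 = arcsin(0.470005) = 28.0346 degrees

28.0346


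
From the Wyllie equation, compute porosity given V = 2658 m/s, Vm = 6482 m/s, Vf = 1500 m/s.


1/V - 1/Vm = 1/2658 - 1/6482 = 0.00022195
1/Vf - 1/Vm = 1/1500 - 1/6482 = 0.00051239
phi = 0.00022195 / 0.00051239 = 0.4332

0.4332


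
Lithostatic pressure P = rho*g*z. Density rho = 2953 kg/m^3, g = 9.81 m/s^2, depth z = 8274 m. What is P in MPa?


P = rho * g * z / 1e6
= 2953 * 9.81 * 8274 / 1e6
= 239688926.82 / 1e6
= 239.6889 MPa

239.6889


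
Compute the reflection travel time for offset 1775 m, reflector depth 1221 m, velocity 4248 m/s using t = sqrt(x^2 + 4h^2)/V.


x^2 + 4h^2 = 1775^2 + 4*1221^2 = 3150625 + 5963364 = 9113989
sqrt(9113989) = 3018.9384
t = 3018.9384 / 4248 = 0.7107 s

0.7107


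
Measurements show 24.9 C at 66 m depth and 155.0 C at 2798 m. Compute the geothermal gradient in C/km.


dT = 155.0 - 24.9 = 130.1 C
dz = 2798 - 66 = 2732 m
gradient = dT/dz * 1000 = 130.1/2732 * 1000 = 47.6208 C/km

47.6208


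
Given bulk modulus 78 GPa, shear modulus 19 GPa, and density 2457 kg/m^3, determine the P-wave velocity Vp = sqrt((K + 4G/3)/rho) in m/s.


First compute the effective modulus:
K + 4G/3 = 78e9 + 4*19e9/3 = 103333333333.33 Pa
Then divide by density:
103333333333.33 / 2457 = 42056708.7234 Pa/(kg/m^3)
Take the square root:
Vp = sqrt(42056708.7234) = 6485.11 m/s

6485.11


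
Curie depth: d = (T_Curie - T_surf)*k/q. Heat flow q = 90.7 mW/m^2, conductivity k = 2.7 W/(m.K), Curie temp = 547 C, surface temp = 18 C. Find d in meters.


T_Curie - T_surf = 547 - 18 = 529 C
Convert q to W/m^2: 90.7 mW/m^2 = 0.0907 W/m^2
d = 529 * 2.7 / 0.0907 = 15747.52 m

15747.52


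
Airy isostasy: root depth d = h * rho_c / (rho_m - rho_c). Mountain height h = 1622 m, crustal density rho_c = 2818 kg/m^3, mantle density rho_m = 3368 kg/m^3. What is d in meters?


rho_m - rho_c = 3368 - 2818 = 550
d = 1622 * 2818 / 550
= 4570796 / 550
= 8310.54 m

8310.54


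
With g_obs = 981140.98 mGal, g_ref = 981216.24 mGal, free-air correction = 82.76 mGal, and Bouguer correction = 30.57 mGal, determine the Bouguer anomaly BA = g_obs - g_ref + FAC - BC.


BA = g_obs - g_ref + FAC - BC
= 981140.98 - 981216.24 + 82.76 - 30.57
= -23.07 mGal

-23.07


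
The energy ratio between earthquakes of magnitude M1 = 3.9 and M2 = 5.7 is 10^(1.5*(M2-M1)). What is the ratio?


M2 - M1 = 5.7 - 3.9 = 1.8
1.5 * 1.8 = 2.7
ratio = 10^2.7 = 501.19

501.19


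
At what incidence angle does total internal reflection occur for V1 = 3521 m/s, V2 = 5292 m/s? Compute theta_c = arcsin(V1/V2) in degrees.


V1/V2 = 3521/5292 = 0.665344
theta_c = arcsin(0.665344) = 41.7087 degrees

41.7087


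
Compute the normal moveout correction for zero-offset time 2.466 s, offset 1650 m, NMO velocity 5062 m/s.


x/Vnmo = 1650/5062 = 0.325958
(x/Vnmo)^2 = 0.106249
t0^2 = 6.081156
sqrt(6.081156 + 0.106249) = 2.487449
dt = 2.487449 - 2.466 = 0.021449

0.021449


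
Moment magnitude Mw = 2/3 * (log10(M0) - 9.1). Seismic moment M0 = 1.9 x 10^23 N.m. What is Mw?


log10(M0) = log10(1.9 x 10^23) = 23.2788
Mw = 2/3 * (23.2788 - 9.1)
= 2/3 * 14.1788
= 9.45

9.45


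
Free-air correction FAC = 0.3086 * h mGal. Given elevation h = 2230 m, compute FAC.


FAC = 0.3086 * h
= 0.3086 * 2230
= 688.178 mGal

688.178


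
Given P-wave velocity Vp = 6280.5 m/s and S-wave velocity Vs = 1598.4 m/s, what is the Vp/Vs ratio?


Vp/Vs = 6280.5 / 1598.4
= 3.9292

3.9292


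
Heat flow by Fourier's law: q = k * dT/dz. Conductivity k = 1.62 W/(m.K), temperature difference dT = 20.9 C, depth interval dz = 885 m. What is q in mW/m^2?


q = k * dT / dz * 1000
= 1.62 * 20.9 / 885 * 1000
= 0.038258 * 1000
= 38.2576 mW/m^2

38.2576


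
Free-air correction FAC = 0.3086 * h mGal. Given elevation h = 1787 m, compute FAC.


FAC = 0.3086 * h
= 0.3086 * 1787
= 551.4682 mGal

551.4682


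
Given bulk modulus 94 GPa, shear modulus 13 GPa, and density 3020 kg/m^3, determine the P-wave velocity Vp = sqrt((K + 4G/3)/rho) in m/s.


First compute the effective modulus:
K + 4G/3 = 94e9 + 4*13e9/3 = 111333333333.33 Pa
Then divide by density:
111333333333.33 / 3020 = 36865342.1634 Pa/(kg/m^3)
Take the square root:
Vp = sqrt(36865342.1634) = 6071.68 m/s

6071.68


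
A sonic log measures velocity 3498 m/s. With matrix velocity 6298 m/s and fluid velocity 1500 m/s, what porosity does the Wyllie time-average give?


1/V - 1/Vm = 1/3498 - 1/6298 = 0.0001271
1/Vf - 1/Vm = 1/1500 - 1/6298 = 0.00050789
phi = 0.0001271 / 0.00050789 = 0.2502

0.2502


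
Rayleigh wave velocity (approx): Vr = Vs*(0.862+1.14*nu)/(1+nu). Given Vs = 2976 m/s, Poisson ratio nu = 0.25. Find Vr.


Numerator factor = 0.862 + 1.14*0.25 = 1.147
Denominator = 1 + 0.25 = 1.25
Vr = 2976 * 1.147 / 1.25 = 2730.78 m/s

2730.78


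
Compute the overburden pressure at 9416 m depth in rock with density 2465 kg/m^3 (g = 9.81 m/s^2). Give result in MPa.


P = rho * g * z / 1e6
= 2465 * 9.81 * 9416 / 1e6
= 227694416.4 / 1e6
= 227.6944 MPa

227.6944


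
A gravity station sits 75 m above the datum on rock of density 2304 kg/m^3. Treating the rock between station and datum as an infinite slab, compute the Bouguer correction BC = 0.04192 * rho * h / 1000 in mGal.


BC = 0.04192 * rho * h / 1000
= 0.04192 * 2304 * 75 / 1000
= 7.2438 mGal

7.2438


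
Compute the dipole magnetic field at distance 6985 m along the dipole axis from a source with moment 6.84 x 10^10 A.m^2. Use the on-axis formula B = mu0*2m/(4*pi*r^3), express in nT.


m = 6.84 x 10^10 = 68400000000 A.m^2
2m = 136800000000 A.m^2
r^3 = 6985^3 = 340799721625
B = (4pi*10^-7) * 136800000000 / (4*pi * 340799721625) * 1e9
= 171907.950004 / 4282615607210.19 * 1e9
= 40.1409 nT

40.1409


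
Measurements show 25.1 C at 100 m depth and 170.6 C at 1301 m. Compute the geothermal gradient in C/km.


dT = 170.6 - 25.1 = 145.5 C
dz = 1301 - 100 = 1201 m
gradient = dT/dz * 1000 = 145.5/1201 * 1000 = 121.149 C/km

121.149


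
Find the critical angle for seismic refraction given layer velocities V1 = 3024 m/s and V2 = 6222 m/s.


V1/V2 = 3024/6222 = 0.486017
theta_c = arcsin(0.486017) = 29.0791 degrees

29.0791


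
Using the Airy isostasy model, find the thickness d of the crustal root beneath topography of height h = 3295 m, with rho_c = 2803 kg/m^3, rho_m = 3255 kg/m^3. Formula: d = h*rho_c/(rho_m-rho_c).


rho_m - rho_c = 3255 - 2803 = 452
d = 3295 * 2803 / 452
= 9235885 / 452
= 20433.37 m

20433.37


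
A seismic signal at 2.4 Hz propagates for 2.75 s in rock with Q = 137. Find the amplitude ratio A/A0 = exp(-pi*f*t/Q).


pi*f*t/Q = pi*2.4*2.75/137 = 0.151347
A/A0 = exp(-0.151347) = 0.85955

0.85955


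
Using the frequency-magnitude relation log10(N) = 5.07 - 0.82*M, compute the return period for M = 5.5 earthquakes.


log10(N) = 5.07 - 0.82*5.5 = 0.56
N = 10^0.56 = 3.630781
T = 1/N = 1/3.630781 = 0.2754 years

0.2754


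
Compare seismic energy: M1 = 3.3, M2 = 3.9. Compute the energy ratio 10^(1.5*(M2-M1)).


M2 - M1 = 3.9 - 3.3 = 0.6
1.5 * 0.6 = 0.9
ratio = 10^0.9 = 7.94

7.94


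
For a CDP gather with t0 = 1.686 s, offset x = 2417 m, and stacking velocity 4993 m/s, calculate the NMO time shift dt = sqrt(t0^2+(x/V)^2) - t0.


x/Vnmo = 2417/4993 = 0.484078
(x/Vnmo)^2 = 0.234331
t0^2 = 2.842596
sqrt(2.842596 + 0.234331) = 1.754117
dt = 1.754117 - 1.686 = 0.068117

0.068117


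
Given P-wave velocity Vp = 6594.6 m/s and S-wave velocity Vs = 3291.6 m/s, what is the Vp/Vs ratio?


Vp/Vs = 6594.6 / 3291.6
= 2.0035

2.0035


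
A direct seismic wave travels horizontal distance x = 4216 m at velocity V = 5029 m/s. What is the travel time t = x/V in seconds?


t = x / V
= 4216 / 5029
= 0.8383 s

0.8383


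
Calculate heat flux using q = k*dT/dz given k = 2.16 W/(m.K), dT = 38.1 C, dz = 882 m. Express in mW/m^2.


q = k * dT / dz * 1000
= 2.16 * 38.1 / 882 * 1000
= 0.093306 * 1000
= 93.3061 mW/m^2

93.3061


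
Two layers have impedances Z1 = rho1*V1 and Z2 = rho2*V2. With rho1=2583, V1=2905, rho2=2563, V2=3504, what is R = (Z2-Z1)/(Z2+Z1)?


Z1 = 2583 * 2905 = 7503615
Z2 = 2563 * 3504 = 8980752
R = (8980752 - 7503615) / (8980752 + 7503615) = 1477137 / 16484367 = 0.0896

0.0896


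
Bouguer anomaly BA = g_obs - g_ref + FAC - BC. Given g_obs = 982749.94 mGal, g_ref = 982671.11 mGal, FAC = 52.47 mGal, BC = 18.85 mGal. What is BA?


BA = g_obs - g_ref + FAC - BC
= 982749.94 - 982671.11 + 52.47 - 18.85
= 112.45 mGal

112.45


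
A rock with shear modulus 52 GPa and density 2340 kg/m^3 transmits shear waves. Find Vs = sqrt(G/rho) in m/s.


Convert G to Pa: G = 52e9 Pa
Compute G/rho = 52e9 / 2340 = 22222222.2222
Vs = sqrt(22222222.2222) = 4714.05 m/s

4714.05


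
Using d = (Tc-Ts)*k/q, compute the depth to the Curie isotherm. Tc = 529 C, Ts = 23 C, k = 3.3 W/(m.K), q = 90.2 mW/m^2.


T_Curie - T_surf = 529 - 23 = 506 C
Convert q to W/m^2: 90.2 mW/m^2 = 0.0902 W/m^2
d = 506 * 3.3 / 0.0902 = 18512.2 m

18512.2


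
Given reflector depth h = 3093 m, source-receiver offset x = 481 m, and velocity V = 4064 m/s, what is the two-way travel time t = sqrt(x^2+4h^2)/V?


x^2 + 4h^2 = 481^2 + 4*3093^2 = 231361 + 38266596 = 38497957
sqrt(38497957) = 6204.6722
t = 6204.6722 / 4064 = 1.5267 s

1.5267


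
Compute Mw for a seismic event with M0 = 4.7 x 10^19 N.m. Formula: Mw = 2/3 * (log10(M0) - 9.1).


log10(M0) = log10(4.7 x 10^19) = 19.6721
Mw = 2/3 * (19.6721 - 9.1)
= 2/3 * 10.5721
= 7.05

7.05


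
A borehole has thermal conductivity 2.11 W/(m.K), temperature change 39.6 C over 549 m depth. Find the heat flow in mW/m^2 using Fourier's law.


q = k * dT / dz * 1000
= 2.11 * 39.6 / 549 * 1000
= 0.152197 * 1000
= 152.1967 mW/m^2

152.1967


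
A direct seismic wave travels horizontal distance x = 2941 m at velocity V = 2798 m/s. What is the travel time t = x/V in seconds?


t = x / V
= 2941 / 2798
= 1.0511 s

1.0511


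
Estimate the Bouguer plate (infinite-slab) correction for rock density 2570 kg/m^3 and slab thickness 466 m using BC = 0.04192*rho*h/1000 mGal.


BC = 0.04192 * rho * h / 1000
= 0.04192 * 2570 * 466 / 1000
= 50.2042 mGal

50.2042


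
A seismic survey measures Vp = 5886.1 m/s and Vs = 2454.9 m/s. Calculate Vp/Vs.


Vp/Vs = 5886.1 / 2454.9
= 2.3977

2.3977


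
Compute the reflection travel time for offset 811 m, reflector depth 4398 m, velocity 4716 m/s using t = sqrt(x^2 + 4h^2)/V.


x^2 + 4h^2 = 811^2 + 4*4398^2 = 657721 + 77369616 = 78027337
sqrt(78027337) = 8833.3084
t = 8833.3084 / 4716 = 1.8731 s

1.8731


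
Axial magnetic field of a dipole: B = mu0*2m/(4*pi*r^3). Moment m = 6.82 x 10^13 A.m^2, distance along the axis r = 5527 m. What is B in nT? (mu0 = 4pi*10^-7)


m = 6.82 x 10^13 = 68200000000000 A.m^2
2m = 136400000000000 A.m^2
r^3 = 5527^3 = 168837298183
B = (4pi*10^-7) * 136400000000000 / (4*pi * 168837298183) * 1e9
= 171405295.179859 / 2121672062494.65 * 1e9
= 80787.8363 nT

80787.8363


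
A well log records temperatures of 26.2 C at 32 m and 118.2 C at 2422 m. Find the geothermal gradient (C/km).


dT = 118.2 - 26.2 = 92.0 C
dz = 2422 - 32 = 2390 m
gradient = dT/dz * 1000 = 92.0/2390 * 1000 = 38.4937 C/km

38.4937


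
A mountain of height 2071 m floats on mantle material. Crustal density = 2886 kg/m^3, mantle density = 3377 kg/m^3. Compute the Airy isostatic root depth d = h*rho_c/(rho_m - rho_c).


rho_m - rho_c = 3377 - 2886 = 491
d = 2071 * 2886 / 491
= 5976906 / 491
= 12172.92 m

12172.92


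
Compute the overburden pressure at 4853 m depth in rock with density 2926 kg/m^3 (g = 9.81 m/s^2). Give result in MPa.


P = rho * g * z / 1e6
= 2926 * 9.81 * 4853 / 1e6
= 139300803.18 / 1e6
= 139.3008 MPa

139.3008


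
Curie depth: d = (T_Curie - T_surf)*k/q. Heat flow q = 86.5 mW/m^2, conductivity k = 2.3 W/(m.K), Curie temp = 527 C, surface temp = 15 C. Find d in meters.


T_Curie - T_surf = 527 - 15 = 512 C
Convert q to W/m^2: 86.5 mW/m^2 = 0.0865 W/m^2
d = 512 * 2.3 / 0.0865 = 13613.87 m

13613.87


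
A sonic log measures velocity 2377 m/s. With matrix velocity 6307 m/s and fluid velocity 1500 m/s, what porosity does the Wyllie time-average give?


1/V - 1/Vm = 1/2377 - 1/6307 = 0.00026214
1/Vf - 1/Vm = 1/1500 - 1/6307 = 0.00050811
phi = 0.00026214 / 0.00050811 = 0.5159

0.5159


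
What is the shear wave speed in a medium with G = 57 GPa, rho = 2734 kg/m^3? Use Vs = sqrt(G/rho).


Convert G to Pa: G = 57e9 Pa
Compute G/rho = 57e9 / 2734 = 20848573.5187
Vs = sqrt(20848573.5187) = 4566.02 m/s

4566.02


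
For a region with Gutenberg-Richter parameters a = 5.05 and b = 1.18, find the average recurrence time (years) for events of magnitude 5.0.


log10(N) = 5.05 - 1.18*5.0 = -0.85
N = 10^-0.85 = 0.141254
T = 1/N = 1/0.141254 = 7.0795 years

7.0795


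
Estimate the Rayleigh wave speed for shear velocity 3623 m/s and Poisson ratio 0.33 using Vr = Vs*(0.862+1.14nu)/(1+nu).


Numerator factor = 0.862 + 1.14*0.33 = 1.2382
Denominator = 1 + 0.33 = 1.33
Vr = 3623 * 1.2382 / 1.33 = 3372.93 m/s

3372.93


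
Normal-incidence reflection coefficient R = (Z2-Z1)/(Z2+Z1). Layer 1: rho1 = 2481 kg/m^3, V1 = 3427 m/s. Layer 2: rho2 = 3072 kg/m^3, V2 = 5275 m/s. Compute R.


Z1 = 2481 * 3427 = 8502387
Z2 = 3072 * 5275 = 16204800
R = (16204800 - 8502387) / (16204800 + 8502387) = 7702413 / 24707187 = 0.3117

0.3117


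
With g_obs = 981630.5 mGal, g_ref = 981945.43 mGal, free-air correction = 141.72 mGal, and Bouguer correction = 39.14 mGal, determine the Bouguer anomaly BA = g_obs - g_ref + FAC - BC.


BA = g_obs - g_ref + FAC - BC
= 981630.5 - 981945.43 + 141.72 - 39.14
= -212.35 mGal

-212.35


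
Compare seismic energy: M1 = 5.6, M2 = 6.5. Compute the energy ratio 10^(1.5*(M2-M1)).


M2 - M1 = 6.5 - 5.6 = 0.9
1.5 * 0.9 = 1.35
ratio = 10^1.35 = 22.39

22.39


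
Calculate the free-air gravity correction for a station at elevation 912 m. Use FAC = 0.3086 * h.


FAC = 0.3086 * h
= 0.3086 * 912
= 281.4432 mGal

281.4432


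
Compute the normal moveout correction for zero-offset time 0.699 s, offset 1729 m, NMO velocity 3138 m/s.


x/Vnmo = 1729/3138 = 0.550988
(x/Vnmo)^2 = 0.303588
t0^2 = 0.488601
sqrt(0.488601 + 0.303588) = 0.89005
dt = 0.89005 - 0.699 = 0.19105

0.19105


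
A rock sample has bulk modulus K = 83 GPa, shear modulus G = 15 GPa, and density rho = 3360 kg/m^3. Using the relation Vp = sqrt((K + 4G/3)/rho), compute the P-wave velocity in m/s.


First compute the effective modulus:
K + 4G/3 = 83e9 + 4*15e9/3 = 103000000000.0 Pa
Then divide by density:
103000000000.0 / 3360 = 30654761.9048 Pa/(kg/m^3)
Take the square root:
Vp = sqrt(30654761.9048) = 5536.67 m/s

5536.67


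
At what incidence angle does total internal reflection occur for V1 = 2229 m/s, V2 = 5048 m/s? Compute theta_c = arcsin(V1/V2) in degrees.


V1/V2 = 2229/5048 = 0.441561
theta_c = arcsin(0.441561) = 26.2035 degrees

26.2035


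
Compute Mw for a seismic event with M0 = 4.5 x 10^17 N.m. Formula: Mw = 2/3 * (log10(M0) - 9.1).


log10(M0) = log10(4.5 x 10^17) = 17.6532
Mw = 2/3 * (17.6532 - 9.1)
= 2/3 * 8.5532
= 5.7

5.7


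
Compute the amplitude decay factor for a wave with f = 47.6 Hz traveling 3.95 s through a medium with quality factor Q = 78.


pi*f*t/Q = pi*47.6*3.95/78 = 7.572849
A/A0 = exp(-7.572849) = 0.000514

5.140000e-04


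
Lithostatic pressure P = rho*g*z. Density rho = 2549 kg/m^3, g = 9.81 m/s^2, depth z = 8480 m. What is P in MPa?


P = rho * g * z / 1e6
= 2549 * 9.81 * 8480 / 1e6
= 212048251.2 / 1e6
= 212.0483 MPa

212.0483


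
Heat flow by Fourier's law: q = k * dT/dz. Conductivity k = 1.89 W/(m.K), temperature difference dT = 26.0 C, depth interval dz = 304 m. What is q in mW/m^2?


q = k * dT / dz * 1000
= 1.89 * 26.0 / 304 * 1000
= 0.161645 * 1000
= 161.6447 mW/m^2

161.6447


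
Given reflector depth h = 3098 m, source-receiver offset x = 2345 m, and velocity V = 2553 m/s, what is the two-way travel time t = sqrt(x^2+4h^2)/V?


x^2 + 4h^2 = 2345^2 + 4*3098^2 = 5499025 + 38390416 = 43889441
sqrt(43889441) = 6624.9106
t = 6624.9106 / 2553 = 2.595 s

2.595


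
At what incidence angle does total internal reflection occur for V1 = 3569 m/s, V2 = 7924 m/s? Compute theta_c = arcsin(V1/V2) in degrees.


V1/V2 = 3569/7924 = 0.450404
theta_c = arcsin(0.450404) = 26.7696 degrees

26.7696


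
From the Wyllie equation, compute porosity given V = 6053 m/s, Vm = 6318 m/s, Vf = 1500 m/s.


1/V - 1/Vm = 1/6053 - 1/6318 = 6.93e-06
1/Vf - 1/Vm = 1/1500 - 1/6318 = 0.00050839
phi = 6.93e-06 / 0.00050839 = 0.0136

0.0136


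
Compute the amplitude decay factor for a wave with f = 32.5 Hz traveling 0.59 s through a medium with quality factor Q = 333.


pi*f*t/Q = pi*32.5*0.59/333 = 0.180901
A/A0 = exp(-0.180901) = 0.834518

0.834518


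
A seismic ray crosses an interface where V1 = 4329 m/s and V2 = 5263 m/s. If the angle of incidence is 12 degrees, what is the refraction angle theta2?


sin(theta1) = sin(12 deg) = 0.207912
sin(theta2) = V2/V1 * sin(theta1) = 5263/4329 * 0.207912 = 0.25277
theta2 = arcsin(0.25277) = 14.6415 degrees

14.6415


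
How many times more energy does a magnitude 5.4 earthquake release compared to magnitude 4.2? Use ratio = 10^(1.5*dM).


M2 - M1 = 5.4 - 4.2 = 1.2
1.5 * 1.2 = 1.8
ratio = 10^1.8 = 63.1

63.1


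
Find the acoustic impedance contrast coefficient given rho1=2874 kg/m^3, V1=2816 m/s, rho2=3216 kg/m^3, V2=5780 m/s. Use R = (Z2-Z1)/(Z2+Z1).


Z1 = 2874 * 2816 = 8093184
Z2 = 3216 * 5780 = 18588480
R = (18588480 - 8093184) / (18588480 + 8093184) = 10495296 / 26681664 = 0.3934

0.3934


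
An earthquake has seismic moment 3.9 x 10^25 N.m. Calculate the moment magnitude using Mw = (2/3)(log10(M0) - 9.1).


log10(M0) = log10(3.9 x 10^25) = 25.5911
Mw = 2/3 * (25.5911 - 9.1)
= 2/3 * 16.4911
= 10.99

10.99


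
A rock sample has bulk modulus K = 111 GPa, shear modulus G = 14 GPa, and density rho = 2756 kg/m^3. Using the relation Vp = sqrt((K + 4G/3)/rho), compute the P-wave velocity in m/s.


First compute the effective modulus:
K + 4G/3 = 111e9 + 4*14e9/3 = 129666666666.67 Pa
Then divide by density:
129666666666.67 / 2756 = 47048863.0866 Pa/(kg/m^3)
Take the square root:
Vp = sqrt(47048863.0866) = 6859.22 m/s

6859.22


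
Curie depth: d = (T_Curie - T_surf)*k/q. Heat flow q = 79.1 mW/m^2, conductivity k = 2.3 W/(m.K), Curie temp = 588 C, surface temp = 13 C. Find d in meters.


T_Curie - T_surf = 588 - 13 = 575 C
Convert q to W/m^2: 79.1 mW/m^2 = 0.0791 W/m^2
d = 575 * 2.3 / 0.0791 = 16719.34 m

16719.34


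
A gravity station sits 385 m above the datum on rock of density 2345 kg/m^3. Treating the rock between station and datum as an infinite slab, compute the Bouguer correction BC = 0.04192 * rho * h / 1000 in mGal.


BC = 0.04192 * rho * h / 1000
= 0.04192 * 2345 * 385 / 1000
= 37.8464 mGal

37.8464


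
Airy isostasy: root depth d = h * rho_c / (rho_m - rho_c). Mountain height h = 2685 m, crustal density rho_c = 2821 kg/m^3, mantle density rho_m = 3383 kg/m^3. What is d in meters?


rho_m - rho_c = 3383 - 2821 = 562
d = 2685 * 2821 / 562
= 7574385 / 562
= 13477.55 m

13477.55


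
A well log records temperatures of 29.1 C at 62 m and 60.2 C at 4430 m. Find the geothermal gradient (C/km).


dT = 60.2 - 29.1 = 31.1 C
dz = 4430 - 62 = 4368 m
gradient = dT/dz * 1000 = 31.1/4368 * 1000 = 7.12 C/km

7.12


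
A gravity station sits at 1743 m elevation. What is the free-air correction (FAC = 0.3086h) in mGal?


FAC = 0.3086 * h
= 0.3086 * 1743
= 537.8898 mGal

537.8898


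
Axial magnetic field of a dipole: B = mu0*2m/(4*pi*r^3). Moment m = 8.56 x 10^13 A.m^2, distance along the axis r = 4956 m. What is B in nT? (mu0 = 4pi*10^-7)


m = 8.56 x 10^13 = 85600000000000 A.m^2
2m = 171200000000000 A.m^2
r^3 = 4956^3 = 121728954816
B = (4pi*10^-7) * 171200000000000 / (4*pi * 121728954816) * 1e9
= 215136264.917829 / 1529691160716.44 * 1e9
= 140640.3269 nT

140640.3269


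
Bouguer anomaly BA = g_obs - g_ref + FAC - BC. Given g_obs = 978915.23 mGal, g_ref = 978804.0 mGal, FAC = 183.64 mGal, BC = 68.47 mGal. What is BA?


BA = g_obs - g_ref + FAC - BC
= 978915.23 - 978804.0 + 183.64 - 68.47
= 226.4 mGal

226.4


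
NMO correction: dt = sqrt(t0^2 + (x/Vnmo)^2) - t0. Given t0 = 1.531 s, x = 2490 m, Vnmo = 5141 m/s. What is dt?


x/Vnmo = 2490/5141 = 0.484342
(x/Vnmo)^2 = 0.234587
t0^2 = 2.343961
sqrt(2.343961 + 0.234587) = 1.605786
dt = 1.605786 - 1.531 = 0.074786

0.074786


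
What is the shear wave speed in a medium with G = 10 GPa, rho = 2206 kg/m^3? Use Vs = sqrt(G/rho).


Convert G to Pa: G = 10e9 Pa
Compute G/rho = 10e9 / 2206 = 4533091.5684
Vs = sqrt(4533091.5684) = 2129.11 m/s

2129.11


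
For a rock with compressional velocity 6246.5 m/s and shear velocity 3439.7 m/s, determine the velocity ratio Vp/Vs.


Vp/Vs = 6246.5 / 3439.7
= 1.816

1.816


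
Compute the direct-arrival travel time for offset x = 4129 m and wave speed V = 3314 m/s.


t = x / V
= 4129 / 3314
= 1.2459 s

1.2459


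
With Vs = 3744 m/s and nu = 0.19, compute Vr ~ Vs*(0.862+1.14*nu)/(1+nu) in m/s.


Numerator factor = 0.862 + 1.14*0.19 = 1.0786
Denominator = 1 + 0.19 = 1.19
Vr = 3744 * 1.0786 / 1.19 = 3393.51 m/s

3393.51


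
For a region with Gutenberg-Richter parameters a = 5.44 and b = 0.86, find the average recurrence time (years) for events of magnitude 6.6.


log10(N) = 5.44 - 0.86*6.6 = -0.236
N = 10^-0.236 = 0.580764
T = 1/N = 1/0.580764 = 1.7219 years

1.7219


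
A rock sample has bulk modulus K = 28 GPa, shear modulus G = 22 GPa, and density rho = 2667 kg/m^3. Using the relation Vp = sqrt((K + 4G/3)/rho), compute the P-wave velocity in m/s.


First compute the effective modulus:
K + 4G/3 = 28e9 + 4*22e9/3 = 57333333333.33 Pa
Then divide by density:
57333333333.33 / 2667 = 21497312.8359 Pa/(kg/m^3)
Take the square root:
Vp = sqrt(21497312.8359) = 4636.52 m/s

4636.52


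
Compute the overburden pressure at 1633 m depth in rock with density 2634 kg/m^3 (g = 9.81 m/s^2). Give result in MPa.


P = rho * g * z / 1e6
= 2634 * 9.81 * 1633 / 1e6
= 42195968.82 / 1e6
= 42.196 MPa

42.196


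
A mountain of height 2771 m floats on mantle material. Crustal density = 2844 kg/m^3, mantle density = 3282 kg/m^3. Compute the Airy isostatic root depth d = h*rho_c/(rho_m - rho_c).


rho_m - rho_c = 3282 - 2844 = 438
d = 2771 * 2844 / 438
= 7880724 / 438
= 17992.52 m

17992.52


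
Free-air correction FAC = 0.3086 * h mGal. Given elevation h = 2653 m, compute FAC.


FAC = 0.3086 * h
= 0.3086 * 2653
= 818.7158 mGal

818.7158


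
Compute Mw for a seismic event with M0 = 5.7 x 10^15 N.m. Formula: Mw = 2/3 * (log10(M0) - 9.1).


log10(M0) = log10(5.7 x 10^15) = 15.7559
Mw = 2/3 * (15.7559 - 9.1)
= 2/3 * 6.6559
= 4.44

4.44


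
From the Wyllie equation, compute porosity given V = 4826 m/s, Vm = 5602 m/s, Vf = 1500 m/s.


1/V - 1/Vm = 1/4826 - 1/5602 = 2.87e-05
1/Vf - 1/Vm = 1/1500 - 1/5602 = 0.00048816
phi = 2.87e-05 / 0.00048816 = 0.0588

0.0588


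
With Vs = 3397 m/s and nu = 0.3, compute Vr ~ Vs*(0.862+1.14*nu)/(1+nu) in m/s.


Numerator factor = 0.862 + 1.14*0.3 = 1.204
Denominator = 1 + 0.3 = 1.3
Vr = 3397 * 1.204 / 1.3 = 3146.14 m/s

3146.14


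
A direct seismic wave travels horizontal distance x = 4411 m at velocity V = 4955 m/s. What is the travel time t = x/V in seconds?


t = x / V
= 4411 / 4955
= 0.8902 s

0.8902


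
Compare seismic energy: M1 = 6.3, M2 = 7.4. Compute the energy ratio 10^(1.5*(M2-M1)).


M2 - M1 = 7.4 - 6.3 = 1.1
1.5 * 1.1 = 1.65
ratio = 10^1.65 = 44.67

44.67


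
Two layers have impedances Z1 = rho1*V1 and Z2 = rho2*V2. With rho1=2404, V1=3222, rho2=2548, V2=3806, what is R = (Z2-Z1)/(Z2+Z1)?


Z1 = 2404 * 3222 = 7745688
Z2 = 2548 * 3806 = 9697688
R = (9697688 - 7745688) / (9697688 + 7745688) = 1952000 / 17443376 = 0.1119

0.1119


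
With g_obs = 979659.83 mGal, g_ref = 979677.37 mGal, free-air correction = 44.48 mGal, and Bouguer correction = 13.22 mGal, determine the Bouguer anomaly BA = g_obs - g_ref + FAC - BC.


BA = g_obs - g_ref + FAC - BC
= 979659.83 - 979677.37 + 44.48 - 13.22
= 13.72 mGal

13.72


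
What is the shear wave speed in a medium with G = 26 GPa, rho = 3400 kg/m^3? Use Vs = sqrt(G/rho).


Convert G to Pa: G = 26e9 Pa
Compute G/rho = 26e9 / 3400 = 7647058.8235
Vs = sqrt(7647058.8235) = 2765.33 m/s

2765.33


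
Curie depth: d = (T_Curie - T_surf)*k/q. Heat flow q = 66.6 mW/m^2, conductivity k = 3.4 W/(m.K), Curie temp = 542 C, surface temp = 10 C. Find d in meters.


T_Curie - T_surf = 542 - 10 = 532 C
Convert q to W/m^2: 66.6 mW/m^2 = 0.0666 W/m^2
d = 532 * 3.4 / 0.0666 = 27159.16 m

27159.16


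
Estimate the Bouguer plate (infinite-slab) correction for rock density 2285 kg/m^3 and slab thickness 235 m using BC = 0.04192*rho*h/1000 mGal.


BC = 0.04192 * rho * h / 1000
= 0.04192 * 2285 * 235 / 1000
= 22.51 mGal

22.51


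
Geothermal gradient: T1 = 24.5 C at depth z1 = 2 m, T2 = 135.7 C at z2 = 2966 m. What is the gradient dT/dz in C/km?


dT = 135.7 - 24.5 = 111.2 C
dz = 2966 - 2 = 2964 m
gradient = dT/dz * 1000 = 111.2/2964 * 1000 = 37.5169 C/km

37.5169


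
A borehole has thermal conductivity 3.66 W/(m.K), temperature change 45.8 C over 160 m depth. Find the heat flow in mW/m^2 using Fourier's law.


q = k * dT / dz * 1000
= 3.66 * 45.8 / 160 * 1000
= 1.047675 * 1000
= 1047.675 mW/m^2

1047.675


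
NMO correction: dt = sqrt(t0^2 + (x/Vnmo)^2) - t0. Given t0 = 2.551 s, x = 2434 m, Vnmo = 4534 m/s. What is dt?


x/Vnmo = 2434/4534 = 0.536833
(x/Vnmo)^2 = 0.288189
t0^2 = 6.507601
sqrt(6.507601 + 0.288189) = 2.606874
dt = 2.606874 - 2.551 = 0.055874

0.055874


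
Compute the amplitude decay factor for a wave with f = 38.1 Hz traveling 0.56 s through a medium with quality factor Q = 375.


pi*f*t/Q = pi*38.1*0.56/375 = 0.178744
A/A0 = exp(-0.178744) = 0.83632

0.83632


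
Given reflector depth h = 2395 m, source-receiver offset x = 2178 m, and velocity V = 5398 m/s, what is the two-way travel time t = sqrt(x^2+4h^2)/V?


x^2 + 4h^2 = 2178^2 + 4*2395^2 = 4743684 + 22944100 = 27687784
sqrt(27687784) = 5261.9183
t = 5261.9183 / 5398 = 0.9748 s

0.9748


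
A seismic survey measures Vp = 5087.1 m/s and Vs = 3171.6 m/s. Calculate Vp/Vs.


Vp/Vs = 5087.1 / 3171.6
= 1.604

1.604


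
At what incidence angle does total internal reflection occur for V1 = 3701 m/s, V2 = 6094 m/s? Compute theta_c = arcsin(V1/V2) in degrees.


V1/V2 = 3701/6094 = 0.607319
theta_c = arcsin(0.607319) = 37.3959 degrees

37.3959


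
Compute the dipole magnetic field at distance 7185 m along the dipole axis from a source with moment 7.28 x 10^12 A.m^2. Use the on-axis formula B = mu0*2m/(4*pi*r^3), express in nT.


m = 7.28 x 10^12 = 7280000000000 A.m^2
2m = 14560000000000 A.m^2
r^3 = 7185^3 = 370920056625
B = (4pi*10^-7) * 14560000000000 / (4*pi * 370920056625) * 1e9
= 18296635.614507 / 4661118899848.84 * 1e9
= 3925.3741 nT

3925.3741


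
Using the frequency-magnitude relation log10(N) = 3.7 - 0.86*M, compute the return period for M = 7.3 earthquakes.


log10(N) = 3.7 - 0.86*7.3 = -2.578
N = 10^-2.578 = 0.002642
T = 1/N = 1/0.002642 = 378.4426 years

378.4426


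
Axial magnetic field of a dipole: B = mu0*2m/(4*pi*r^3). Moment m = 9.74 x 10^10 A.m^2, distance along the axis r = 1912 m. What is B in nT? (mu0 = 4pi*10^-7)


m = 9.74 x 10^10 = 97400000000 A.m^2
2m = 194800000000 A.m^2
r^3 = 1912^3 = 6989782528
B = (4pi*10^-7) * 194800000000 / (4*pi * 6989782528) * 1e9
= 244792.899568 / 87836197760.62 * 1e9
= 2786.925 nT

2786.925


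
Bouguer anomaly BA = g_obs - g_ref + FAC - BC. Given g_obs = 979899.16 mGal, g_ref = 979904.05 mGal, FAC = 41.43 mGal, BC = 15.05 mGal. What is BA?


BA = g_obs - g_ref + FAC - BC
= 979899.16 - 979904.05 + 41.43 - 15.05
= 21.49 mGal

21.49


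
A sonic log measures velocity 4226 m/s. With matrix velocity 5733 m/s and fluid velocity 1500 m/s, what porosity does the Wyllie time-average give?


1/V - 1/Vm = 1/4226 - 1/5733 = 6.22e-05
1/Vf - 1/Vm = 1/1500 - 1/5733 = 0.00049224
phi = 6.22e-05 / 0.00049224 = 0.1264

0.1264


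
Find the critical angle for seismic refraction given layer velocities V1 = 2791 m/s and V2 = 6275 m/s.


V1/V2 = 2791/6275 = 0.444781
theta_c = arcsin(0.444781) = 26.4093 degrees

26.4093


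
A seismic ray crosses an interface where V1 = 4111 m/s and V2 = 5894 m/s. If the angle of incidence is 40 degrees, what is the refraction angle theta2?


sin(theta1) = sin(40 deg) = 0.642788
sin(theta2) = V2/V1 * sin(theta1) = 5894/4111 * 0.642788 = 0.921574
theta2 = arcsin(0.921574) = 67.1573 degrees

67.1573


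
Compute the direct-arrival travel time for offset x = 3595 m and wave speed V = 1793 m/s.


t = x / V
= 3595 / 1793
= 2.005 s

2.005


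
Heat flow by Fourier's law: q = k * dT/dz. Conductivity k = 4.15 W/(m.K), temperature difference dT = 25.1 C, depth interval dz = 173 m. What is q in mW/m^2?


q = k * dT / dz * 1000
= 4.15 * 25.1 / 173 * 1000
= 0.60211 * 1000
= 602.1098 mW/m^2

602.1098


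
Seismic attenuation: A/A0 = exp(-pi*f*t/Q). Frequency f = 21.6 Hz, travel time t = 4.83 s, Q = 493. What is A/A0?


pi*f*t/Q = pi*21.6*4.83/493 = 0.66482
A/A0 = exp(-0.66482) = 0.514366

0.514366


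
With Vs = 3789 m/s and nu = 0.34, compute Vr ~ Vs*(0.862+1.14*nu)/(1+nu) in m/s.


Numerator factor = 0.862 + 1.14*0.34 = 1.2496
Denominator = 1 + 0.34 = 1.34
Vr = 3789 * 1.2496 / 1.34 = 3533.38 m/s

3533.38


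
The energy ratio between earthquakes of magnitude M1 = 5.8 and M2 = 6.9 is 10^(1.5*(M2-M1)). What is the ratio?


M2 - M1 = 6.9 - 5.8 = 1.1
1.5 * 1.1 = 1.65
ratio = 10^1.65 = 44.67

44.67


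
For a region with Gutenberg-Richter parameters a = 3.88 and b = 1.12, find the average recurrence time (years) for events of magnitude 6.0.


log10(N) = 3.88 - 1.12*6.0 = -2.84
N = 10^-2.84 = 0.001445
T = 1/N = 1/0.001445 = 691.831 years

691.831


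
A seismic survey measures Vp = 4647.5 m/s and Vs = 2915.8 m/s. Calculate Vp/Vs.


Vp/Vs = 4647.5 / 2915.8
= 1.5939

1.5939


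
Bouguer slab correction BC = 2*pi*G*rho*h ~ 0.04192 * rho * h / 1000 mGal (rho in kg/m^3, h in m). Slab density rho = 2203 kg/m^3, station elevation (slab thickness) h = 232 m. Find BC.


BC = 0.04192 * rho * h / 1000
= 0.04192 * 2203 * 232 / 1000
= 21.4251 mGal

21.4251


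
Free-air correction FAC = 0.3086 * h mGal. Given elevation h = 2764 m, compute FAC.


FAC = 0.3086 * h
= 0.3086 * 2764
= 852.9704 mGal

852.9704


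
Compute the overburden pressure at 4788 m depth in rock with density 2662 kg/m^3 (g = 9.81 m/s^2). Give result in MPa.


P = rho * g * z / 1e6
= 2662 * 9.81 * 4788 / 1e6
= 125034885.36 / 1e6
= 125.0349 MPa

125.0349


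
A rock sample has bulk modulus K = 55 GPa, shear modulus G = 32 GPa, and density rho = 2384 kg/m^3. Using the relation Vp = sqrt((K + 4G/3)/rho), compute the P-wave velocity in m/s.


First compute the effective modulus:
K + 4G/3 = 55e9 + 4*32e9/3 = 97666666666.67 Pa
Then divide by density:
97666666666.67 / 2384 = 40967561.5213 Pa/(kg/m^3)
Take the square root:
Vp = sqrt(40967561.5213) = 6400.59 m/s

6400.59


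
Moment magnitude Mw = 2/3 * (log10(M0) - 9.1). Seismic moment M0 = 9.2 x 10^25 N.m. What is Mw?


log10(M0) = log10(9.2 x 10^25) = 25.9638
Mw = 2/3 * (25.9638 - 9.1)
= 2/3 * 16.8638
= 11.24

11.24


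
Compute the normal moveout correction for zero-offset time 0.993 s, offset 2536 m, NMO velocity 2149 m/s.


x/Vnmo = 2536/2149 = 1.180084
(x/Vnmo)^2 = 1.392598
t0^2 = 0.986049
sqrt(0.986049 + 1.392598) = 1.542286
dt = 1.542286 - 0.993 = 0.549286

0.549286


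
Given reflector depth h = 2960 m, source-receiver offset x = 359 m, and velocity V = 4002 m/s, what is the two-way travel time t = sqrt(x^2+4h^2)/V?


x^2 + 4h^2 = 359^2 + 4*2960^2 = 128881 + 35046400 = 35175281
sqrt(35175281) = 5930.8752
t = 5930.8752 / 4002 = 1.482 s

1.482


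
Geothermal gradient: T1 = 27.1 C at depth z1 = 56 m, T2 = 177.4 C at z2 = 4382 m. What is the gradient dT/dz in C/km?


dT = 177.4 - 27.1 = 150.3 C
dz = 4382 - 56 = 4326 m
gradient = dT/dz * 1000 = 150.3/4326 * 1000 = 34.7434 C/km

34.7434


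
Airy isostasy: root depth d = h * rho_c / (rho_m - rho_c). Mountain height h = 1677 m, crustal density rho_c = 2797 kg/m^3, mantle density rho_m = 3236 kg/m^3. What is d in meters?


rho_m - rho_c = 3236 - 2797 = 439
d = 1677 * 2797 / 439
= 4690569 / 439
= 10684.67 m

10684.67


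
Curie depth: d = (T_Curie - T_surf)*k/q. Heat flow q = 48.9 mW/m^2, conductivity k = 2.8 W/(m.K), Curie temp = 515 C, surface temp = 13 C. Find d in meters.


T_Curie - T_surf = 515 - 13 = 502 C
Convert q to W/m^2: 48.9 mW/m^2 = 0.0489 W/m^2
d = 502 * 2.8 / 0.0489 = 28744.38 m

28744.38


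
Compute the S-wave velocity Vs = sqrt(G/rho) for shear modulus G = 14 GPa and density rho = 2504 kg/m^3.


Convert G to Pa: G = 14e9 Pa
Compute G/rho = 14e9 / 2504 = 5591054.3131
Vs = sqrt(5591054.3131) = 2364.54 m/s

2364.54


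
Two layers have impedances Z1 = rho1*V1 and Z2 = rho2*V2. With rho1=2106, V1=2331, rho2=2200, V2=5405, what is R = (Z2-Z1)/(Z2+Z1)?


Z1 = 2106 * 2331 = 4909086
Z2 = 2200 * 5405 = 11891000
R = (11891000 - 4909086) / (11891000 + 4909086) = 6981914 / 16800086 = 0.4156

0.4156


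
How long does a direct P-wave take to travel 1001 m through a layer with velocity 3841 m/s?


t = x / V
= 1001 / 3841
= 0.2606 s

0.2606


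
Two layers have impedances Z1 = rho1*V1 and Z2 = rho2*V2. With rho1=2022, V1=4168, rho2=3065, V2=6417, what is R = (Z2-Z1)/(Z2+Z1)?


Z1 = 2022 * 4168 = 8427696
Z2 = 3065 * 6417 = 19668105
R = (19668105 - 8427696) / (19668105 + 8427696) = 11240409 / 28095801 = 0.4001

0.4001


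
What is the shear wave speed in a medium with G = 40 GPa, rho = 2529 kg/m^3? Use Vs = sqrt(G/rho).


Convert G to Pa: G = 40e9 Pa
Compute G/rho = 40e9 / 2529 = 15816528.272
Vs = sqrt(15816528.272) = 3977.0 m/s

3977.0


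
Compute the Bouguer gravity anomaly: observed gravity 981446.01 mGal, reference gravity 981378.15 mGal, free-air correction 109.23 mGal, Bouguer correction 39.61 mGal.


BA = g_obs - g_ref + FAC - BC
= 981446.01 - 981378.15 + 109.23 - 39.61
= 137.48 mGal

137.48


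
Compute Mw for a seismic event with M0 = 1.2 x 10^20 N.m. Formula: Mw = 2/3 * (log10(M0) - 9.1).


log10(M0) = log10(1.2 x 10^20) = 20.0792
Mw = 2/3 * (20.0792 - 9.1)
= 2/3 * 10.9792
= 7.32

7.32


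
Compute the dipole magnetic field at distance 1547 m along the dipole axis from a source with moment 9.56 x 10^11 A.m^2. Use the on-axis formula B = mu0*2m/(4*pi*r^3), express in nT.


m = 9.56 x 10^11 = 956000000000 A.m^2
2m = 1912000000000 A.m^2
r^3 = 1547^3 = 3702294323
B = (4pi*10^-7) * 1912000000000 / (4*pi * 3702294323) * 1e9
= 2402690.061465 / 46524402586.26 * 1e9
= 51643.6521 nT

51643.6521


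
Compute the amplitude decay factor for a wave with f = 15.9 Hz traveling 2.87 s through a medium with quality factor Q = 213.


pi*f*t/Q = pi*15.9*2.87/213 = 0.673053
A/A0 = exp(-0.673053) = 0.510149

0.510149


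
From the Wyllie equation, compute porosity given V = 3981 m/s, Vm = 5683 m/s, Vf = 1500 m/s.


1/V - 1/Vm = 1/3981 - 1/5683 = 7.523e-05
1/Vf - 1/Vm = 1/1500 - 1/5683 = 0.0004907
phi = 7.523e-05 / 0.0004907 = 0.1533

0.1533


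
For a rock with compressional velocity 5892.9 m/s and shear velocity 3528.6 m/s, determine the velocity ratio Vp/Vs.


Vp/Vs = 5892.9 / 3528.6
= 1.67

1.67
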